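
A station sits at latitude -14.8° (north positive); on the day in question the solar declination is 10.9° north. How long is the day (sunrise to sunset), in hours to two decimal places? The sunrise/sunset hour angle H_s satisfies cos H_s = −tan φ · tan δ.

11.61 hours

cos H_s = −tan(-14.8°) · tan(10.9°) = 0.0509, so H_s = arccos(0.0509) = 87.08°.
Day length = 2 H_s / 15° h⁻¹ = 174.16° / 15 = 11.611 h.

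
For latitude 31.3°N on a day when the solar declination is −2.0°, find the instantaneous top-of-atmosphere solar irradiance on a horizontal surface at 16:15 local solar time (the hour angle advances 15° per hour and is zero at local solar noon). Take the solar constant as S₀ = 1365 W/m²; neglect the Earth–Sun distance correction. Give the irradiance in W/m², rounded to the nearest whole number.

Hour angle H = 15° × (16.25 − 12) = 63.75°.
cos θ_z = sin(31.3°) sin(-2.0°) + cos(31.3°) cos(-2.0°) cos(63.75°) = -0.0181 + 0.3777 = 0.3596.
Top-of-atmosphere irradiance = S₀ cos θ_z = 1365 × 0.3596 = 490.85 W/m².

491 W/m²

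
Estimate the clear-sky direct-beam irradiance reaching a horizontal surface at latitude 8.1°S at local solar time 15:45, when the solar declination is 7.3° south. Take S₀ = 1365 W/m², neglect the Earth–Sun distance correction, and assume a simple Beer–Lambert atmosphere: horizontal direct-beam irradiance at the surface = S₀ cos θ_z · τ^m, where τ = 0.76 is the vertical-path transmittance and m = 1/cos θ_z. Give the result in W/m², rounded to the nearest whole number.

473 W/m²

Hour angle H = 15° × (15.75 − 12) = 56.25°.
With φ = -8.1°, δ = -7.3°, H = 56.25°: sin φ sin δ = 0.0179, cos φ cos δ cos H = 0.5456, so cos θ_z = 0.5635.
Air mass m = 1/cos θ_z = 1/0.5635 = 1.775; τ^m = 0.76^1.775 = 0.6144.
Surface direct beam = 1365 × 0.5635 × 0.6144 = 472.58 W/m².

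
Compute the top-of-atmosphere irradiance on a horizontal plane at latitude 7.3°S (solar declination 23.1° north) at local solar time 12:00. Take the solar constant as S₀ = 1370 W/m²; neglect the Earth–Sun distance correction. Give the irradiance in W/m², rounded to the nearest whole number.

1182 W/m²

Hour angle H = 15° × (12 − 12) = 0.00°.
cos θ_z = sin φ sin δ + cos φ cos δ cos H = (-0.1271)(0.3923) + (0.9919)(0.9198)(1.0000) = 0.8625.
Top-of-atmosphere irradiance = S₀ cos θ_z = 1370 × 0.8625 = 1181.62 W/m².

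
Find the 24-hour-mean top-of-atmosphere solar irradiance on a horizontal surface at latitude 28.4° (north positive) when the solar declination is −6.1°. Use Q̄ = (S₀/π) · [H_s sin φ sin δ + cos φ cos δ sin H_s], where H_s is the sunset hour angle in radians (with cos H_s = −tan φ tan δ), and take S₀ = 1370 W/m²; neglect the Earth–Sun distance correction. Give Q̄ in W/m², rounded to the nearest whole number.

The sunset hour angle satisfies cos H_s = −tan φ tan δ = 0.0578, giving H_s = 86.69°. In radians, H_s = 1.5130.
H_s sin φ sin δ = 1.5130 × 0.4756 × -0.1063 = -0.0765.
cos φ cos δ sin H_s = 0.8796 × 0.9943 × 0.9983 = 0.8731.
Q̄ = (1370/π) × (-0.0765 + 0.8731) = 436.08 × 0.7966 = 347.38 W/m².

347 W/m²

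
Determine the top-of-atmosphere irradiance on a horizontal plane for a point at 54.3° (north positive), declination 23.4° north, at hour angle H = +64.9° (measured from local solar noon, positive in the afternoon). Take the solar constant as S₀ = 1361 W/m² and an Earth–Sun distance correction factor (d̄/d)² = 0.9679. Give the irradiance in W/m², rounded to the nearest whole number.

724 W/m²

cos θ_z = sin(54.3°) sin(23.4°) + cos(54.3°) cos(23.4°) cos(64.90°) = 0.3225 + 0.2272 = 0.5497.
Top-of-atmosphere irradiance = S₀ (d̄/d)² cos θ_z = 1361 × 0.9679 × 0.5497 = 724.13 W/m².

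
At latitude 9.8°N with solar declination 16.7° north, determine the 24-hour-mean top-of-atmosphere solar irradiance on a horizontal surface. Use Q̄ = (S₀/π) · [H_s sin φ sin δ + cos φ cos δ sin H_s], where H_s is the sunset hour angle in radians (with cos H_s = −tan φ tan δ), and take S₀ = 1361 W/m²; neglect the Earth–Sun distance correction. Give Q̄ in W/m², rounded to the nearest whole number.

443 W/m²

−tan φ tan δ = −(0.1727)(0.3000) = -0.0518; H_s = arccos(-0.0518) = 92.97°. In radians, H_s = 1.6226.
H_s sin φ sin δ = 1.6226 × 0.1702 × 0.2874 = 0.0794.
cos φ cos δ sin H_s = 0.9854 × 0.9578 × 0.9987 = 0.9426.
Q̄ = (1361/π) × (0.0794 + 0.9426) = 433.22 × 1.0220 = 442.75 W/m².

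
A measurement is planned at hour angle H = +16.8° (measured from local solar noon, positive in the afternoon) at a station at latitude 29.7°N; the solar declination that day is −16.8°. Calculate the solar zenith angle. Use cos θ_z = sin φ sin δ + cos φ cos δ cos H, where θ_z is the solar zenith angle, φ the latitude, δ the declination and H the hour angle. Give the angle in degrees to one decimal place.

cos θ_z = sin(29.7°) sin(-16.8°) + cos(29.7°) cos(-16.8°) cos(16.80°) = -0.1432 + 0.7961 = 0.6529.
θ_z = arccos(0.6529) = 49.24°.

49.2°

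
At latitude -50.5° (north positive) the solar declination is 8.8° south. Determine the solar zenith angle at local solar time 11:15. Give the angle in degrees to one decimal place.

Hour angle H = 15° × (11.25 − 12) = -11.25°.
cos θ_z = sin φ sin δ + cos φ cos δ cos H = (-0.7716)(-0.1530) + (0.6361)(0.9882)(0.9808) = 0.7346.
θ_z = arccos(0.7346) = 42.73°.

42.7°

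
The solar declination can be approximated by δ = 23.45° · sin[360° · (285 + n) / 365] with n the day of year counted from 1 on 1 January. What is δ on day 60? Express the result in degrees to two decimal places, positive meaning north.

-7.91°

360 × (285 + 60) / 365 = 340.274°; sin(340.274°) = -0.3375.
δ = 23.45 × -0.3375 = -7.914° ≈ -7.91°.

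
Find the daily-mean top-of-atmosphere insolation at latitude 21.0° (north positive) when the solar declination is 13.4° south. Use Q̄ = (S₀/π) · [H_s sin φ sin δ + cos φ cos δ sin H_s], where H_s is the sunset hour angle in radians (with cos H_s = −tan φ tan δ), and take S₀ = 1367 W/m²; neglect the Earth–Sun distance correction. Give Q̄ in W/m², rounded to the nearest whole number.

340 W/m²

The sunset hour angle satisfies cos H_s = −tan φ tan δ = 0.0914, giving H_s = 84.76°. In radians, H_s = 1.4793.
H_s sin φ sin δ = 1.4793 × 0.3584 × -0.2317 = -0.1228.
cos φ cos δ sin H_s = 0.9336 × 0.9728 × 0.9958 = 0.9044.
Q̄ = (1367/π) × (-0.1228 + 0.9044) = 435.13 × 0.7816 = 340.10 W/m².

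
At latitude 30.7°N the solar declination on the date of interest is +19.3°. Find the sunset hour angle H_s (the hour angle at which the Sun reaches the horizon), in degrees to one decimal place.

−tan φ tan δ = −(0.5938)(0.3502) = -0.2079; H_s = arccos(-0.2079) = 102.00°.

102.0°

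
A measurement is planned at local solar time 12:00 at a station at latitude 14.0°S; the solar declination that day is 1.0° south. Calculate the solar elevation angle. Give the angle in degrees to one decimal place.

77.0°

Hour angle H = 15° × (12 − 12) = 0.00°.
cos θ_z = sin(-14.0°) sin(-1.0°) + cos(-14.0°) cos(-1.0°) cos(0.00°) = 0.0042 + 0.9701 = 0.9743.
θ_z = arccos(0.9743) = 13.02°, so the elevation is 90° − 13.02° = 76.98°.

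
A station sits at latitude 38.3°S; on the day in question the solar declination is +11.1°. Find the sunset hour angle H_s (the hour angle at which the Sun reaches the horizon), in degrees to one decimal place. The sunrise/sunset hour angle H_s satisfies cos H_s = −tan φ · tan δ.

The sunset hour angle satisfies cos H_s = −tan φ tan δ = 0.1549, giving H_s = 81.09°.

81.1°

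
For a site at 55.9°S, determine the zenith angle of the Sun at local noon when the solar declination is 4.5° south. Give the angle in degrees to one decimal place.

51.4°

At local solar noon the hour angle is zero, so the zenith angle is |φ − δ| = |-55.9° − (-4.5°)| = 51.4°.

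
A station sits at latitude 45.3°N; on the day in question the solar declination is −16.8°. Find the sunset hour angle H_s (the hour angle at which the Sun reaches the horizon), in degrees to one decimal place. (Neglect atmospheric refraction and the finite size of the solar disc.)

72.2°

The sunset hour angle satisfies cos H_s = −tan φ tan δ = 0.3051, giving H_s = 72.24°.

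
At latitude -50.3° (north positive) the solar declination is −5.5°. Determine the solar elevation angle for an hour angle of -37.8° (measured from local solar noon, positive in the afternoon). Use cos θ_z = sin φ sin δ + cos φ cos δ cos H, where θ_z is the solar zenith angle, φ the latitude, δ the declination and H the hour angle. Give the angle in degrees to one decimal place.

35.2°

cos θ_z = sin φ sin δ + cos φ cos δ cos H = (-0.7694)(-0.0958) + (0.6388)(0.9954)(0.7902) = 0.5762.
θ_z = arccos(0.5762) = 54.82°, so the elevation is 90° − 54.82° = 35.18°.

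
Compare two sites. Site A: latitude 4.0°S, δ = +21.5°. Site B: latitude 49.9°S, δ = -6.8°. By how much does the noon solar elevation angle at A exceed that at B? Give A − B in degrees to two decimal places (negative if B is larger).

+17.60°

A: 90° − |-4.0 − (21.5)| = 64.50°.
B: 90° − |-49.9 − (-6.8)| = 46.90°.
A − B = 64.50 − 46.90 = 17.60°.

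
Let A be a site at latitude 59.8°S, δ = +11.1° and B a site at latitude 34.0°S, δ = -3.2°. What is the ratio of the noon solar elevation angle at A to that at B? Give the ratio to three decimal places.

0.323

A: 90° − |-59.8 − (11.1)| = 19.10°.
B: 90° − |-34.0 − (-3.2)| = 59.20°.
Ratio A/B = 19.1000 / 59.2000 = 0.3226.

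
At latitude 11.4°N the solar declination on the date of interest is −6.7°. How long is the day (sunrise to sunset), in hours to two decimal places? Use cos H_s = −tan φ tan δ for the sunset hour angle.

11.82 hours

The sunset hour angle satisfies cos H_s = −tan φ tan δ = 0.0237, giving H_s = 88.64°.
Day length = 2 H_s / 15° h⁻¹ = 177.28° / 15 = 11.819 h.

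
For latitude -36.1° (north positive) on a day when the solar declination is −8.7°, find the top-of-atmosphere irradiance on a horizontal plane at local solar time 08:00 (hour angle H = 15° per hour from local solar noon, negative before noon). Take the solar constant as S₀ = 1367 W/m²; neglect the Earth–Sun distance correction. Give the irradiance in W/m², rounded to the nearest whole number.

Hour angle H = 15° × (8 − 12) = -60.00°.
cos θ_z = sin(-36.1°) sin(-8.7°) + cos(-36.1°) cos(-8.7°) cos(-60.00°) = 0.0891 + 0.3993 = 0.4884.
Top-of-atmosphere irradiance = S₀ cos θ_z = 1367 × 0.4884 = 667.64 W/m².

668 W/m²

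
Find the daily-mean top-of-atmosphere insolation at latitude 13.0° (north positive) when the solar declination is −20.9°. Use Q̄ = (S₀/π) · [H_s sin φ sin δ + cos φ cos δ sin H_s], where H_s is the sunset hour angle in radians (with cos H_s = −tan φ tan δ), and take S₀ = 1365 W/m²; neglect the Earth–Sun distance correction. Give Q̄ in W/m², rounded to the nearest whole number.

The sunset hour angle satisfies cos H_s = −tan φ tan δ = 0.0882, giving H_s = 84.94°. In radians, H_s = 1.4825.
H_s sin φ sin δ = 1.4825 × 0.2250 × -0.3567 = -0.1190.
cos φ cos δ sin H_s = 0.9744 × 0.9342 × 0.9961 = 0.9067.
Q̄ = (1365/π) × (-0.1190 + 0.9067) = 434.49 × 0.7877 = 342.25 W/m².

342 W/m²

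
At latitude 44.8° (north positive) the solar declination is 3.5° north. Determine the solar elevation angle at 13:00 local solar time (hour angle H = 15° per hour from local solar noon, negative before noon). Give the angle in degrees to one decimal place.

Hour angle H = 15° × (13 − 12) = 15.00°.
With φ = 44.8°, δ = 3.5°, H = 15.00°: sin φ sin δ = 0.0430, cos φ cos δ cos H = 0.6841, so cos θ_z = 0.7271.
θ_z = arccos(0.7271) = 43.36°, so the elevation is 90° − 43.36° = 46.64°.

46.6°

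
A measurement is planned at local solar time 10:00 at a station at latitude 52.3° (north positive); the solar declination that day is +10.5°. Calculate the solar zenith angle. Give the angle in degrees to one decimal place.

48.3°

Hour angle H = 15° × (10 − 12) = -30.00°.
cos θ_z = sin φ sin δ + cos φ cos δ cos H = (0.7912)(0.1822) + (0.6115)(0.9833)(0.8660) = 0.6649.
θ_z = arccos(0.6649) = 48.33°.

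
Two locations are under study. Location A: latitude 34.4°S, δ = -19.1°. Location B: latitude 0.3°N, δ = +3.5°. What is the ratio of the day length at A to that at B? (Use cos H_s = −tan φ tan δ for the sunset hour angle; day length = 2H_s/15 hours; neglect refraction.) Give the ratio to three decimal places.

1.152

A: H_s = arccos(−tan -34.4° · tan -19.1°) = 103.72°, so 2H_s/15 = 13.8293 h.
B: H_s = arccos(−tan 0.3° · tan 3.5°) = 90.02°, so 2H_s/15 = 12.0027 h.
Ratio A/B = 13.8293 / 12.0027 = 1.1522.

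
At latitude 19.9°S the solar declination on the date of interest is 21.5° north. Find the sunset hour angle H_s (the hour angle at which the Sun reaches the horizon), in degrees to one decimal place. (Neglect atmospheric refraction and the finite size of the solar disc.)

81.8°

The sunset hour angle satisfies cos H_s = −tan φ tan δ = 0.1426, giving H_s = 81.80°.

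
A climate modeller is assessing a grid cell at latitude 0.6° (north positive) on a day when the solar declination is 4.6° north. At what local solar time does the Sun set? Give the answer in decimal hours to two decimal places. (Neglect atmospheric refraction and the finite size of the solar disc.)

The sunset hour angle satisfies cos H_s = −tan φ tan δ = -0.0008, giving H_s = 90.05°.
Sunset is at 12 + H_s/15 = 12 + 6.003 = 18.003 h local solar time.

18.00 h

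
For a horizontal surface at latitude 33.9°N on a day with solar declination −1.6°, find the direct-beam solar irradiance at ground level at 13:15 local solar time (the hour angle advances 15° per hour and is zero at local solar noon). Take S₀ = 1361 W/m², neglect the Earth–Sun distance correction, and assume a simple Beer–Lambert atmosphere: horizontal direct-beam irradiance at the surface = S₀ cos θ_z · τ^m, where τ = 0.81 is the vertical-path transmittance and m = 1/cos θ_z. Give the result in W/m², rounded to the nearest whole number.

Hour angle H = 15° × (13.25 − 12) = 18.75°.
With φ = 33.9°, δ = -1.6°, H = 18.75°: sin φ sin δ = -0.0156, cos φ cos δ cos H = 0.7857, so cos θ_z = 0.7701.
Air mass m = 1/cos θ_z = 1/0.7701 = 1.299; τ^m = 0.81^1.299 = 0.7605.
Surface direct beam = 1361 × 0.7701 × 0.7605 = 797.08 W/m².

797 W/m²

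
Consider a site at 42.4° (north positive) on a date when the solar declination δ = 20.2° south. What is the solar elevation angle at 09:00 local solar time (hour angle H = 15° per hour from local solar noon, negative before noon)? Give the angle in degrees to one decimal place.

Hour angle H = 15° × (9 − 12) = -45.00°.
cos θ_z = sin(42.4°) sin(-20.2°) + cos(42.4°) cos(-20.2°) cos(-45.00°) = -0.2328 + 0.4900 = 0.2572.
θ_z = arccos(0.2572) = 75.10°, so the elevation is 90° − 75.10° = 14.90°.

14.9°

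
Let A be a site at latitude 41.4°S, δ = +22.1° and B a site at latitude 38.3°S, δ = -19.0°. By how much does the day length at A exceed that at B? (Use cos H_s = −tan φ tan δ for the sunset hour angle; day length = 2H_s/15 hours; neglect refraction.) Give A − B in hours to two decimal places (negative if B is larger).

-4.90 h

A: H_s = arccos(−tan -41.4° · tan 22.1°) = 69.02°, so 2H_s/15 = 9.2027 h.
B: H_s = arccos(−tan -38.3° · tan -19.0°) = 105.78°, so 2H_s/15 = 14.1040 h.
A − B = 9.2027 − 14.1040 = -4.9013 h.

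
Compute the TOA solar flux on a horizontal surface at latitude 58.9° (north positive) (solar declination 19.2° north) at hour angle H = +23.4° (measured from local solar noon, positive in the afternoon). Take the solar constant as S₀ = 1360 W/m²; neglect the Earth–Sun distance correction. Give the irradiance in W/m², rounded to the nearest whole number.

cos θ_z = sin(58.9°) sin(19.2°) + cos(58.9°) cos(19.2°) cos(23.40°) = 0.2816 + 0.4477 = 0.7293.
Top-of-atmosphere irradiance = S₀ cos θ_z = 1360 × 0.7293 = 991.85 W/m².

992 W/m²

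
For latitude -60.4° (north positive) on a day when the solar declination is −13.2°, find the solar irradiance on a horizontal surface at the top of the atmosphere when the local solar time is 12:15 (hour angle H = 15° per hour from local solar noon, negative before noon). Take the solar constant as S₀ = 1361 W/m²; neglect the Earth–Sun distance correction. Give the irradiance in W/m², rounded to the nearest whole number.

923 W/m²

Hour angle H = 15° × (12.25 − 12) = 3.75°.
With φ = -60.4°, δ = -13.2°, H = 3.75°: sin φ sin δ = 0.1985, cos φ cos δ cos H = 0.4799, so cos θ_z = 0.6784.
Top-of-atmosphere irradiance = S₀ cos θ_z = 1361 × 0.6784 = 923.30 W/m².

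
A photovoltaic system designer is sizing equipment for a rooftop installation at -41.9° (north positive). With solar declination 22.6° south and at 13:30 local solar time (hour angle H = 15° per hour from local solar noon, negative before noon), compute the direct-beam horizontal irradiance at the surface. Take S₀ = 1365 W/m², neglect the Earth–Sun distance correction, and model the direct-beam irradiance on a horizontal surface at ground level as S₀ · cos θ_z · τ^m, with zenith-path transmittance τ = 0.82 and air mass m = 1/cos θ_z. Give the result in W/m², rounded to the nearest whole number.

974 W/m²

Hour angle H = 15° × (13.5 − 12) = 22.50°.
With φ = -41.9°, δ = -22.6°, H = 22.50°: sin φ sin δ = 0.2566, cos φ cos δ cos H = 0.6348, so cos θ_z = 0.8914.
Air mass m = 1/cos θ_z = 1/0.8914 = 1.122; τ^m = 0.82^1.122 = 0.8004.
Surface direct beam = 1365 × 0.8914 × 0.8004 = 973.90 W/m².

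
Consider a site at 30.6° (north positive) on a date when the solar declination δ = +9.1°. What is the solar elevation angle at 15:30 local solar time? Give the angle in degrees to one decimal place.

36.7°

Hour angle H = 15° × (15.5 − 12) = 52.50°.
cos θ_z = sin(30.6°) sin(9.1°) + cos(30.6°) cos(9.1°) cos(52.50°) = 0.0805 + 0.5174 = 0.5979.
θ_z = arccos(0.5979) = 53.28°, so the elevation is 90° − 53.28° = 36.72°.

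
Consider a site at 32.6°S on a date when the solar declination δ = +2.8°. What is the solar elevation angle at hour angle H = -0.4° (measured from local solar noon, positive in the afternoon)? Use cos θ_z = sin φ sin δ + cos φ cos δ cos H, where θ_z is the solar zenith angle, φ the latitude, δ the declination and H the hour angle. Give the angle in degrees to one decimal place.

54.6°

cos θ_z = sin(-32.6°) sin(2.8°) + cos(-32.6°) cos(2.8°) cos(-0.40°) = -0.0263 + 0.8414 = 0.8151.
θ_z = arccos(0.8151) = 35.40°, so the elevation is 90° − 35.40° = 54.60°.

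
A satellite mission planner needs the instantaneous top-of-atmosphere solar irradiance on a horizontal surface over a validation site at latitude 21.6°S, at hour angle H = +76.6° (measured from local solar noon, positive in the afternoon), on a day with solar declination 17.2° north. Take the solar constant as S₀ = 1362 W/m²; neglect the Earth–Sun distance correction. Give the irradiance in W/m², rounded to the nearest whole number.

cos θ_z = sin(-21.6°) sin(17.2°) + cos(-21.6°) cos(17.2°) cos(76.60°) = -0.1089 + 0.2058 = 0.0969.
Top-of-atmosphere irradiance = S₀ cos θ_z = 1362 × 0.0969 = 131.98 W/m².

132 W/m²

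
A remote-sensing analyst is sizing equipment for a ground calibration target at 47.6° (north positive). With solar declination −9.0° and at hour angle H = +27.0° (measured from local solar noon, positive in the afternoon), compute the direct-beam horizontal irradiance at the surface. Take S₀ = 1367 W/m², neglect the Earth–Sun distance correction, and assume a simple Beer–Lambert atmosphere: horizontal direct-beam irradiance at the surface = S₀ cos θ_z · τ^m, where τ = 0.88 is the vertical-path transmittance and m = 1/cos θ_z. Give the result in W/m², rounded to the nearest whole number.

cos θ_z = sin(47.6°) sin(-9.0°) + cos(47.6°) cos(-9.0°) cos(27.00°) = -0.1155 + 0.5934 = 0.4779.
Air mass m = 1/cos θ_z = 1/0.4779 = 2.092; τ^m = 0.88^2.092 = 0.7653.
Surface direct beam = 1367 × 0.4779 × 0.7653 = 499.96 W/m².

500 W/m²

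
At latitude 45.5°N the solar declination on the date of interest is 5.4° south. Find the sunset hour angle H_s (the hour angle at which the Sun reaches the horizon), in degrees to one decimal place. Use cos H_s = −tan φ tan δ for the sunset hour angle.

84.5°

cos H_s = −tan(45.5°) · tan(-5.4°) = 0.0962, so H_s = arccos(0.0962) = 84.48°.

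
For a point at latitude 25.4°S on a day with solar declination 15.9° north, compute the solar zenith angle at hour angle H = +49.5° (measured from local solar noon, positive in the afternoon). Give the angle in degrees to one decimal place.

63.5°

With φ = -25.4°, δ = 15.9°, H = 49.50°: sin φ sin δ = -0.1175, cos φ cos δ cos H = 0.5642, so cos θ_z = 0.4467.
θ_z = arccos(0.4467) = 63.47°.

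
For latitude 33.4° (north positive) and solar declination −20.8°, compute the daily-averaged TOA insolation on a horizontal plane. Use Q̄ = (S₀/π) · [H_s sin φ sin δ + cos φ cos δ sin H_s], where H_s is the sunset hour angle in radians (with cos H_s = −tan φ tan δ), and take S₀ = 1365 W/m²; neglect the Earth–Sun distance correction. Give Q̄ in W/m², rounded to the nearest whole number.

−tan φ tan δ = −(0.6594)(-0.3799) = 0.2505; H_s = arccos(0.2505) = 75.49°. In radians, H_s = 1.3175.
H_s sin φ sin δ = 1.3175 × 0.5505 × -0.3551 = -0.2575.
cos φ cos δ sin H_s = 0.8348 × 0.9348 × 0.9681 = 0.7555.
Q̄ = (1365/π) × (-0.2575 + 0.7555) = 434.49 × 0.4980 = 216.38 W/m².

216 W/m²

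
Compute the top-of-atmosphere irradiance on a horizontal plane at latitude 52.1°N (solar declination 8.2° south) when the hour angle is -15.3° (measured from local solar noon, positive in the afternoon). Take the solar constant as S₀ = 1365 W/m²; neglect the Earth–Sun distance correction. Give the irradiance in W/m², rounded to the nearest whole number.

647 W/m²

cos θ_z = sin(52.1°) sin(-8.2°) + cos(52.1°) cos(-8.2°) cos(-15.30°) = -0.1125 + 0.5865 = 0.4740.
Top-of-atmosphere irradiance = S₀ cos θ_z = 1365 × 0.4740 = 647.01 W/m².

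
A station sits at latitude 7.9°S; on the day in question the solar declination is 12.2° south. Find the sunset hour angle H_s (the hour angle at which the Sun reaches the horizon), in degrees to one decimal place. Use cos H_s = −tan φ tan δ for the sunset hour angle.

−tan φ tan δ = −(-0.1388)(-0.2162) = -0.0300; H_s = arccos(-0.0300) = 91.72°.

91.7°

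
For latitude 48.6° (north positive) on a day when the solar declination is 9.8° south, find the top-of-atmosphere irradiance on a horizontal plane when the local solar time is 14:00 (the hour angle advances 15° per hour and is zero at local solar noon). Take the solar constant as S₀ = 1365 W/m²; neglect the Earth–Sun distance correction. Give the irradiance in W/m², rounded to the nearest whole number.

596 W/m²

Hour angle H = 15° × (14 − 12) = 30.00°.
cos θ_z = sin φ sin δ + cos φ cos δ cos H = (0.7501)(-0.1702) + (0.6613)(0.9854)(0.8660) = 0.4367.
Top-of-atmosphere irradiance = S₀ cos θ_z = 1365 × 0.4367 = 596.10 W/m².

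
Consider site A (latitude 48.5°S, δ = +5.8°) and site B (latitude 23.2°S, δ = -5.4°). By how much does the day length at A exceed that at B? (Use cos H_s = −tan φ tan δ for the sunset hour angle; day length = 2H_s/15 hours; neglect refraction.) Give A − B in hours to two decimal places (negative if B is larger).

A: H_s = arccos(−tan -48.5° · tan 5.8°) = 83.41°, so 2H_s/15 = 11.1213 h.
B: H_s = arccos(−tan -23.2° · tan -5.4°) = 92.32°, so 2H_s/15 = 12.3093 h.
A − B = 11.1213 − 12.3093 = -1.1880 h.

-1.19 h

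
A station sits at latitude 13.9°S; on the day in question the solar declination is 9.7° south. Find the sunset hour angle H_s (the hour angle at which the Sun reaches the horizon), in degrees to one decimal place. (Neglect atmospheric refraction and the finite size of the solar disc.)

The sunset hour angle satisfies cos H_s = −tan φ tan δ = -0.0423, giving H_s = 92.42°.

92.4°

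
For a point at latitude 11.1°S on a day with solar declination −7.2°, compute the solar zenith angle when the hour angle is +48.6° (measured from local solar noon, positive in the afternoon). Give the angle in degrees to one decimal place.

With φ = -11.1°, δ = -7.2°, H = 48.60°: sin φ sin δ = 0.0241, cos φ cos δ cos H = 0.6438, so cos θ_z = 0.6679.
θ_z = arccos(0.6679) = 48.09°.

48.1°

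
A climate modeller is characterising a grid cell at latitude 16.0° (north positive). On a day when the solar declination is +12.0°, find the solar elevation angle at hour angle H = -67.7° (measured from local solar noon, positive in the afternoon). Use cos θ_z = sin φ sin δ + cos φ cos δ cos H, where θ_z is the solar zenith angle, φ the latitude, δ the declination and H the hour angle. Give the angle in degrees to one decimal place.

24.5°

cos θ_z = sin φ sin δ + cos φ cos δ cos H = (0.2756)(0.2079) + (0.9613)(0.9781)(0.3795) = 0.4141.
θ_z = arccos(0.4141) = 65.54°, so the elevation is 90° − 65.54° = 24.46°.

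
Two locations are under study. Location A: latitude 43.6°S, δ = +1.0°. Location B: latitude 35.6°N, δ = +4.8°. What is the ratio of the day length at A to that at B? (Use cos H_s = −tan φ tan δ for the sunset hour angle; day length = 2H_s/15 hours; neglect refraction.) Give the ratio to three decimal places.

0.953

A: H_s = arccos(−tan -43.6° · tan 1.0°) = 89.05°, so 2H_s/15 = 11.8733 h.
B: H_s = arccos(−tan 35.6° · tan 4.8°) = 93.45°, so 2H_s/15 = 12.4600 h.
Ratio A/B = 11.8733 / 12.4600 = 0.9529.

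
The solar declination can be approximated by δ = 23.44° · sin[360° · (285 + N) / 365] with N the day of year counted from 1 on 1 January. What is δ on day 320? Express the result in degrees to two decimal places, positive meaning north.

-19.59°

360 × (285 + 320) / 365 = 596.712°; sin(596.712°) = -0.8359.
δ = 23.44 × -0.8359 = -19.593° ≈ -19.59°.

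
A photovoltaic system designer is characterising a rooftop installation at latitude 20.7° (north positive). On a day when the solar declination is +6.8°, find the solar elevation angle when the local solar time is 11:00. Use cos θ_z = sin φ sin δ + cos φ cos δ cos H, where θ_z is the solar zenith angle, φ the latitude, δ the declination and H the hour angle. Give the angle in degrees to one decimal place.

69.9°

Hour angle H = 15° × (11 − 12) = -15.00°.
cos θ_z = sin(20.7°) sin(6.8°) + cos(20.7°) cos(6.8°) cos(-15.00°) = 0.0419 + 0.8972 = 0.9391.
θ_z = arccos(0.9391) = 20.10°, so the elevation is 90° − 20.10° = 69.90°.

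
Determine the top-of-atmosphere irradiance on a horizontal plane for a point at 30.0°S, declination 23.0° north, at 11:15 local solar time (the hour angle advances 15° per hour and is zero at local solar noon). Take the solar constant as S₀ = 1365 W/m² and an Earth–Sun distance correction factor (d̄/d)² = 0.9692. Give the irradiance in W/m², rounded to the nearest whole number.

Hour angle H = 15° × (11.25 − 12) = -11.25°.
With φ = -30.0°, δ = 23.0°, H = -11.25°: sin φ sin δ = -0.1954, cos φ cos δ cos H = 0.7819, so cos θ_z = 0.5865.
Top-of-atmosphere irradiance = S₀ (d̄/d)² cos θ_z = 1365 × 0.9692 × 0.5865 = 775.91 W/m².

776 W/m²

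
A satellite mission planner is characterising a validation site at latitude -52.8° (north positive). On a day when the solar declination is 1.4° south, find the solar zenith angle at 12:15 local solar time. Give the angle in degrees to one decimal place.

51.5°

Hour angle H = 15° × (12.25 − 12) = 3.75°.
cos θ_z = sin(-52.8°) sin(-1.4°) + cos(-52.8°) cos(-1.4°) cos(3.75°) = 0.0195 + 0.6031 = 0.6226.
θ_z = arccos(0.6226) = 51.49°.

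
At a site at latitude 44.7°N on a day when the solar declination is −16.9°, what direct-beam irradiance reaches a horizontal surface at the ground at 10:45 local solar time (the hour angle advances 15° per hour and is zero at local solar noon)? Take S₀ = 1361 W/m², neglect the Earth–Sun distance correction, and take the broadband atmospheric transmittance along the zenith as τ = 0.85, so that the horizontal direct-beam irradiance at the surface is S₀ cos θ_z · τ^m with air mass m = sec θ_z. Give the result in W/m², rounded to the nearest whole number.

413 W/m²

Hour angle H = 15° × (10.75 − 12) = -18.75°.
cos θ_z = sin φ sin δ + cos φ cos δ cos H = (0.7034)(-0.2907) + (0.7108)(0.9568)(0.9469) = 0.4395.
Air mass m = 1/cos θ_z = 1/0.4395 = 2.275; τ^m = 0.85^2.275 = 0.6909.
Surface direct beam = 1361 × 0.4395 × 0.6909 = 413.27 W/m².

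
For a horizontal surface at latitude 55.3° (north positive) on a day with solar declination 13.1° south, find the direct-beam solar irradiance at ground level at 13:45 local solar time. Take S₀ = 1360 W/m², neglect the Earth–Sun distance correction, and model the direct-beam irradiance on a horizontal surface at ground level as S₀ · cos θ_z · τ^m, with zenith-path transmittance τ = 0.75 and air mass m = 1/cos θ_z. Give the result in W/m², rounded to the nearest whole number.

168 W/m²

Hour angle H = 15° × (13.75 − 12) = 26.25°.
cos θ_z = sin(55.3°) sin(-13.1°) + cos(55.3°) cos(-13.1°) cos(26.25°) = -0.1863 + 0.4973 = 0.3110.
Air mass m = 1/cos θ_z = 1/0.3110 = 3.215; τ^m = 0.75^3.215 = 0.3966.
Surface direct beam = 1360 × 0.3110 × 0.3966 = 167.75 W/m².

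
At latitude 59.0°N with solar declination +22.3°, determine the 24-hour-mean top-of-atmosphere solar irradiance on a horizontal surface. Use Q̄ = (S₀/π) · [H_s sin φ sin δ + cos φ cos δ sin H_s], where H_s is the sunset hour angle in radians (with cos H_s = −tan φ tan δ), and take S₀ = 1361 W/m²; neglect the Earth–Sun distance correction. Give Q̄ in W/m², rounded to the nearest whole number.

The sunset hour angle satisfies cos H_s = −tan φ tan δ = -0.6826, giving H_s = 133.05°. In radians, H_s = 2.3222.
H_s sin φ sin δ = 2.3222 × 0.8572 × 0.3795 = 0.7554.
cos φ cos δ sin H_s = 0.5150 × 0.9252 × 0.7307 = 0.3482.
Q̄ = (1361/π) × (0.7554 + 0.3482) = 433.22 × 1.1036 = 478.10 W/m².

478 W/m²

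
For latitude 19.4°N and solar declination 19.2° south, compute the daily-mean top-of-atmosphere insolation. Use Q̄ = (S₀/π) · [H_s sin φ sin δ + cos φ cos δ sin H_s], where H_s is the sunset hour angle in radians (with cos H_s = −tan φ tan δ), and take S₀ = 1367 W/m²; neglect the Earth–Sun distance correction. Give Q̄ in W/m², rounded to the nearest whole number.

316 W/m²

−tan φ tan δ = −(0.3522)(-0.3482) = 0.1226; H_s = arccos(0.1226) = 82.96°. In radians, H_s = 1.4479.
H_s sin φ sin δ = 1.4479 × 0.3322 × -0.3289 = -0.1582.
cos φ cos δ sin H_s = 0.9432 × 0.9444 × 0.9925 = 0.8841.
Q̄ = (1367/π) × (-0.1582 + 0.8841) = 435.13 × 0.7259 = 315.86 W/m².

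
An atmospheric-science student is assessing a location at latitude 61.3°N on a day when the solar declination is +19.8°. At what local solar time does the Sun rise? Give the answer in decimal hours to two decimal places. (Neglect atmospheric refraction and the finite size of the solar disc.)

The sunset hour angle satisfies cos H_s = −tan φ tan δ = -0.6576, giving H_s = 131.12°.
Sunrise is at 12 − H_s/15 = 12 − 8.741 = 3.259 h local solar time.

3.26 h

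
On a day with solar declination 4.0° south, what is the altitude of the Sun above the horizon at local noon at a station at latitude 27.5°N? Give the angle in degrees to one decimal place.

At local solar noon the hour angle is zero, so the elevation is 90° − |φ − δ| = 90° − |27.5° − (-4.0°)| = 90° − 31.5° = 58.5°.

58.5°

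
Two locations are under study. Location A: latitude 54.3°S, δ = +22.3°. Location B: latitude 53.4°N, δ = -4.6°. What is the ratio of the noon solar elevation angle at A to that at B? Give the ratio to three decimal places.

0.419

A: 90° − |-54.3 − (22.3)| = 13.40°.
B: 90° − |53.4 − (-4.6)| = 32.00°.
Ratio A/B = 13.4000 / 32.0000 = 0.4188.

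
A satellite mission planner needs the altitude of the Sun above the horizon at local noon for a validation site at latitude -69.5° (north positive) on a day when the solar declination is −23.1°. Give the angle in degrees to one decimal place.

43.6°

At local solar noon the hour angle is zero, so the elevation is 90° − |φ − δ| = 90° − |-69.5° − (-23.1°)| = 90° − 46.4° = 43.6°.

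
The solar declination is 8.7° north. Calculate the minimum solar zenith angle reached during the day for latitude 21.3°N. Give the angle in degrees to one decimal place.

12.6°

At local solar noon the hour angle is zero, so the zenith angle is |φ − δ| = |21.3° − (8.7°)| = 12.6°.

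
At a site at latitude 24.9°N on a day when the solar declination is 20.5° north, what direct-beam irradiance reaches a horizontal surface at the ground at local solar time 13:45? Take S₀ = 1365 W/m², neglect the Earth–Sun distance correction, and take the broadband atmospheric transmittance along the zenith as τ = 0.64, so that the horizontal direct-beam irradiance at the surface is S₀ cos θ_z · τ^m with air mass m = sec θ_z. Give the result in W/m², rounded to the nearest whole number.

Hour angle H = 15° × (13.75 − 12) = 26.25°.
cos θ_z = sin(24.9°) sin(20.5°) + cos(24.9°) cos(20.5°) cos(26.25°) = 0.1474 + 0.7620 = 0.9094.
Air mass m = 1/cos θ_z = 1/0.9094 = 1.100; τ^m = 0.64^1.100 = 0.6121.
Surface direct beam = 1365 × 0.9094 × 0.6121 = 759.82 W/m².

760 W/m²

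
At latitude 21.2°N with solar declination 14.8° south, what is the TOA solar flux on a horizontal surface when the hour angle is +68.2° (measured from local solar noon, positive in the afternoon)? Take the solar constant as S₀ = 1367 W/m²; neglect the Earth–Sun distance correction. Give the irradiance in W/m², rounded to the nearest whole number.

331 W/m²

cos θ_z = sin φ sin δ + cos φ cos δ cos H = (0.3616)(-0.2554) + (0.9323)(0.9668)(0.3714) = 0.2424.
Top-of-atmosphere irradiance = S₀ cos θ_z = 1367 × 0.2424 = 331.36 W/m².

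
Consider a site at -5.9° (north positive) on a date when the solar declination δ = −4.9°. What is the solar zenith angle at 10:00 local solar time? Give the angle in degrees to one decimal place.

29.9°

Hour angle H = 15° × (10 − 12) = -30.00°.
With φ = -5.9°, δ = -4.9°, H = -30.00°: sin φ sin δ = 0.0088, cos φ cos δ cos H = 0.8583, so cos θ_z = 0.8671.
θ_z = arccos(0.8671) = 29.88°.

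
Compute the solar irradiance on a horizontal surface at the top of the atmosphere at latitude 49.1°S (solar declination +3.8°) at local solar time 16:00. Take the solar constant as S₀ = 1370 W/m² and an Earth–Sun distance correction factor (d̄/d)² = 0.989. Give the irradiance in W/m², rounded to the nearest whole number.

Hour angle H = 15° × (16 − 12) = 60.00°.
cos θ_z = sin φ sin δ + cos φ cos δ cos H = (-0.7559)(0.0663) + (0.6547)(0.9978)(0.5000) = 0.2765.
Top-of-atmosphere irradiance = S₀ (d̄/d)² cos θ_z = 1370 × 0.989 × 0.2765 = 374.64 W/m².

375 W/m²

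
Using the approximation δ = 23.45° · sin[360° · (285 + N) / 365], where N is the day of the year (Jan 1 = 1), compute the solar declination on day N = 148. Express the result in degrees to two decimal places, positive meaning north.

360 × (285 + 148) / 365 = 427.068°; sin(427.068°) = 0.9210.
δ = 23.45 × 0.9210 = 21.597° ≈ +21.60°.

+21.60°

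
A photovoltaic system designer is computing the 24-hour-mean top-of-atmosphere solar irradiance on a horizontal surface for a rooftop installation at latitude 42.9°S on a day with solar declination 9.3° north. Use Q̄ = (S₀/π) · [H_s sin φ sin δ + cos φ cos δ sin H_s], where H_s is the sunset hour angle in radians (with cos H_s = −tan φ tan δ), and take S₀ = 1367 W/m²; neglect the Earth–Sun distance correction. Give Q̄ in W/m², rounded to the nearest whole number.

−tan φ tan δ = −(-0.9293)(0.1638) = 0.1522; H_s = arccos(0.1522) = 81.25°. In radians, H_s = 1.4181.
H_s sin φ sin δ = 1.4181 × -0.6807 × 0.1616 = -0.1560.
cos φ cos δ sin H_s = 0.7325 × 0.9869 × 0.9884 = 0.7145.
Q̄ = (1367/π) × (-0.1560 + 0.7145) = 435.13 × 0.5585 = 243.02 W/m².

243 W/m²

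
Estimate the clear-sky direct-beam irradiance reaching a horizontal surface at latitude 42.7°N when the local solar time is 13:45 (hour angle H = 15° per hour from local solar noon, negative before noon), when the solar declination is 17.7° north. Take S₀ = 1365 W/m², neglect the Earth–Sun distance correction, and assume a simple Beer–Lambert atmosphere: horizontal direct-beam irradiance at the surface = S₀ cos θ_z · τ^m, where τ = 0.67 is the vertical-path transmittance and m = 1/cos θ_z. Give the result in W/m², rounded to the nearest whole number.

Hour angle H = 15° × (13.75 − 12) = 26.25°.
cos θ_z = sin φ sin δ + cos φ cos δ cos H = (0.6782)(0.3040) + (0.7349)(0.9527)(0.8969) = 0.8341.
Air mass m = 1/cos θ_z = 1/0.8341 = 1.199; τ^m = 0.67^1.199 = 0.6187.
Surface direct beam = 1365 × 0.8341 × 0.6187 = 704.42 W/m².

704 W/m²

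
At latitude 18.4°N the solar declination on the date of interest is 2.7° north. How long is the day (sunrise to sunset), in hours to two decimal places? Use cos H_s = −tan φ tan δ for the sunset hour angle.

The sunset hour angle satisfies cos H_s = −tan φ tan δ = -0.0157, giving H_s = 90.90°.
Day length = 2 H_s / 15° h⁻¹ = 181.80° / 15 = 12.120 h.

12.12 hours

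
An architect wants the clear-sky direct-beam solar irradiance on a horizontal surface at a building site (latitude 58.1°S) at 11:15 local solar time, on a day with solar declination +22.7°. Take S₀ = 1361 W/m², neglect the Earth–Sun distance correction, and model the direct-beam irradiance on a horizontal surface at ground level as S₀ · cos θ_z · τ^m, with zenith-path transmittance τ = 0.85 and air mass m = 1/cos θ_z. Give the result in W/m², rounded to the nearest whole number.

Hour angle H = 15° × (11.25 − 12) = -11.25°.
cos θ_z = sin φ sin δ + cos φ cos δ cos H = (-0.8490)(0.3859) + (0.5284)(0.9225)(0.9808) = 0.1505.
Air mass m = 1/cos θ_z = 1/0.1505 = 6.645; τ^m = 0.85^6.645 = 0.3396.
Surface direct beam = 1361 × 0.1505 × 0.3396 = 69.56 W/m².

70 W/m²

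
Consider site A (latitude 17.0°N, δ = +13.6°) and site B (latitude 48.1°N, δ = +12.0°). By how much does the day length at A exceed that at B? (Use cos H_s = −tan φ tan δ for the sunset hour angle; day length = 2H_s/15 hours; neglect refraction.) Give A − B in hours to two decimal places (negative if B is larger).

A: H_s = arccos(−tan 17.0° · tan 13.6°) = 94.24°, so 2H_s/15 = 12.5653 h.
B: H_s = arccos(−tan 48.1° · tan 12.0°) = 103.70°, so 2H_s/15 = 13.8267 h.
A − B = 12.5653 − 13.8267 = -1.2614 h.

-1.26 h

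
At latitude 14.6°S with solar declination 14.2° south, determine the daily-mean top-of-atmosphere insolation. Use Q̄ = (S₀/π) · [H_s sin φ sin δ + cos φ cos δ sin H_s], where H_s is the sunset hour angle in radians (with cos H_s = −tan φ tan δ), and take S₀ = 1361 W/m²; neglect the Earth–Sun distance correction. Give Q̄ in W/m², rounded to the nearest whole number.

449 W/m²

The sunset hour angle satisfies cos H_s = −tan φ tan δ = -0.0659, giving H_s = 93.78°. In radians, H_s = 1.6368.
H_s sin φ sin δ = 1.6368 × -0.2521 × -0.2453 = 0.1012.
cos φ cos δ sin H_s = 0.9677 × 0.9694 × 0.9978 = 0.9360.
Q̄ = (1361/π) × (0.1012 + 0.9360) = 433.22 × 1.0372 = 449.34 W/m².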